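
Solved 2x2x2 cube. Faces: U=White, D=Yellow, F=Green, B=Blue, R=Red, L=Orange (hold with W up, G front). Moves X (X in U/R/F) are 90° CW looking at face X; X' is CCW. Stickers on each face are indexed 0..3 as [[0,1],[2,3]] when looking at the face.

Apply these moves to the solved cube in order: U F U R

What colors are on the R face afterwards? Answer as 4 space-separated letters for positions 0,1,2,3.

Answer: W O R O

Derivation:
After move 1 (U): U=WWWW F=RRGG R=BBRR B=OOBB L=GGOO
After move 2 (F): F=GRGR U=WWOG R=WBWR D=RBYY L=GYOY
After move 3 (U): U=OWGW F=WBGR R=OOWR B=GYBB L=GROY
After move 4 (R): R=WORO U=OBGR F=WBGY D=RBYG B=WYWB
Query: R face = WORO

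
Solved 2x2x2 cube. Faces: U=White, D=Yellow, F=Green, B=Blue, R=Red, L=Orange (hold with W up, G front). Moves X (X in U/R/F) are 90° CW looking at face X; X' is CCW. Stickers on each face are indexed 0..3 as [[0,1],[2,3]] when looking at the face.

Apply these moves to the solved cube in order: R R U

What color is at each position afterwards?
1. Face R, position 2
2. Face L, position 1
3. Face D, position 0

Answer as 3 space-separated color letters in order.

After move 1 (R): R=RRRR U=WGWG F=GYGY D=YBYB B=WBWB
After move 2 (R): R=RRRR U=WYWY F=GBGB D=YWYW B=GBGB
After move 3 (U): U=WWYY F=RRGB R=GBRR B=OOGB L=GBOO
Query 1: R[2] = R
Query 2: L[1] = B
Query 3: D[0] = Y

Answer: R B Y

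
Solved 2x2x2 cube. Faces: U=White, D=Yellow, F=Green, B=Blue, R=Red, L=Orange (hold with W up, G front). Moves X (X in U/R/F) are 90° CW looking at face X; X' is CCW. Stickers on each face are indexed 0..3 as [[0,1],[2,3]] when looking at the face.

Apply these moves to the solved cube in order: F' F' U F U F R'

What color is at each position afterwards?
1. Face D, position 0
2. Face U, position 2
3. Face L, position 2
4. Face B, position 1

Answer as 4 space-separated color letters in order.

After move 1 (F'): F=GGGG U=WWRR R=YRYR D=OOYY L=OWOW
After move 2 (F'): F=GGGG U=WWYY R=OROR D=WWYY L=OROR
After move 3 (U): U=YWYW F=ORGG R=BBOR B=ORBB L=GGOR
After move 4 (F): F=GOGR U=YWRG R=YBWR D=OBYY L=GWOW
After move 5 (U): U=RYGW F=YBGR R=ORWR B=GWBB L=GOOW
After move 6 (F): F=GYRB U=RYWO R=GRWR D=WOYY L=GOOB
After move 7 (R'): R=RRGW U=RBWG F=GYRO D=WYYB B=YWOB
Query 1: D[0] = W
Query 2: U[2] = W
Query 3: L[2] = O
Query 4: B[1] = W

Answer: W W O W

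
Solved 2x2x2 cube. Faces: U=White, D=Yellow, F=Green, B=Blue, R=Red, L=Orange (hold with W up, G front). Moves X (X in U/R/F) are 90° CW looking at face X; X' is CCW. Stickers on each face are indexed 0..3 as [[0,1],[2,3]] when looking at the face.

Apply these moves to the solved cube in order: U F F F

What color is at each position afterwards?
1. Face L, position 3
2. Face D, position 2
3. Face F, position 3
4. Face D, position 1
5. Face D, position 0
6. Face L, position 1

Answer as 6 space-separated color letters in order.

Answer: W Y G O G W

Derivation:
After move 1 (U): U=WWWW F=RRGG R=BBRR B=OOBB L=GGOO
After move 2 (F): F=GRGR U=WWOG R=WBWR D=RBYY L=GYOY
After move 3 (F): F=GGRR U=WWYY R=OBGR D=WWYY L=GROB
After move 4 (F): F=RGRG U=WWBR R=YBYR D=GOYY L=GWOW
Query 1: L[3] = W
Query 2: D[2] = Y
Query 3: F[3] = G
Query 4: D[1] = O
Query 5: D[0] = G
Query 6: L[1] = W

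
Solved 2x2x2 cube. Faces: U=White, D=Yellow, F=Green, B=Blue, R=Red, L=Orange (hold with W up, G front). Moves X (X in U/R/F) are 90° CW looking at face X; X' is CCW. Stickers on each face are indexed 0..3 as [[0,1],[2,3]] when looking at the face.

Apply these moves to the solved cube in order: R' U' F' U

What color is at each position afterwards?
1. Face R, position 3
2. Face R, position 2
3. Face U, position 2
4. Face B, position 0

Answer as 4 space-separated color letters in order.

Answer: R Y R Y

Derivation:
After move 1 (R'): R=RRRR U=WBWB F=GWGW D=YGYG B=YBYB
After move 2 (U'): U=BBWW F=OOGW R=GWRR B=RRYB L=YBOO
After move 3 (F'): F=OWOG U=BBGR R=GWYR D=BOYG L=YWOW
After move 4 (U): U=GBRB F=GWOG R=RRYR B=YWYB L=OWOW
Query 1: R[3] = R
Query 2: R[2] = Y
Query 3: U[2] = R
Query 4: B[0] = Y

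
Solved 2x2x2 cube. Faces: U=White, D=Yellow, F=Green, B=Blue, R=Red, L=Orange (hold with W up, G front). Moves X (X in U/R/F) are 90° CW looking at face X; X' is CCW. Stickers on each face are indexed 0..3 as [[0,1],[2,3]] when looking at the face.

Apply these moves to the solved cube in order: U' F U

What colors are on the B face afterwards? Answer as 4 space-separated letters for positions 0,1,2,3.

After move 1 (U'): U=WWWW F=OOGG R=GGRR B=RRBB L=BBOO
After move 2 (F): F=GOGO U=WWOB R=WGWR D=RGYY L=BYOY
After move 3 (U): U=OWBW F=WGGO R=RRWR B=BYBB L=GOOY
Query: B face = BYBB

Answer: B Y B B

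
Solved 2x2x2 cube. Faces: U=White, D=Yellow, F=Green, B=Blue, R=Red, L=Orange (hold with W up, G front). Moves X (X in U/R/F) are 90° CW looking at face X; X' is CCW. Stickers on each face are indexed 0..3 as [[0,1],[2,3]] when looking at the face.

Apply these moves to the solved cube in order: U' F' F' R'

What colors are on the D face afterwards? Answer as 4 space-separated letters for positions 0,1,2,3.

Answer: W G Y O

Derivation:
After move 1 (U'): U=WWWW F=OOGG R=GGRR B=RRBB L=BBOO
After move 2 (F'): F=OGOG U=WWGR R=YGYR D=BOYY L=BWOW
After move 3 (F'): F=GGOO U=WWYY R=OGBR D=WWYY L=BROG
After move 4 (R'): R=GROB U=WBYR F=GWOY D=WGYO B=YRWB
Query: D face = WGYO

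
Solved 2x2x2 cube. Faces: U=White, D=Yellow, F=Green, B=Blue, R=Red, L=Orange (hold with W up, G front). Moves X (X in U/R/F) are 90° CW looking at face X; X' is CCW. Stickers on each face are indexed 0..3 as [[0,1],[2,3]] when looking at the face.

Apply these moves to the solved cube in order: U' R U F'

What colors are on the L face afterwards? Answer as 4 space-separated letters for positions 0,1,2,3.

After move 1 (U'): U=WWWW F=OOGG R=GGRR B=RRBB L=BBOO
After move 2 (R): R=RGRG U=WOWG F=OYGY D=YBYR B=WRWB
After move 3 (U): U=WWGO F=RGGY R=WRRG B=BBWB L=OYOO
After move 4 (F'): F=GYRG U=WWWR R=BRYG D=YOYR L=OOOG
Query: L face = OOOG

Answer: O O O G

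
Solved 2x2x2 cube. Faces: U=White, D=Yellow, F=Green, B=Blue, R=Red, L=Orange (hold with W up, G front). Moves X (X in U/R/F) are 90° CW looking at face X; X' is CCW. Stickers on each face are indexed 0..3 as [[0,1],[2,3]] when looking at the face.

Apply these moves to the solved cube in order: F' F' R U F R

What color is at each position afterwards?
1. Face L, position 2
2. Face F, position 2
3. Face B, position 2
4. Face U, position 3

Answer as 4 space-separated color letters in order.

After move 1 (F'): F=GGGG U=WWRR R=YRYR D=OOYY L=OWOW
After move 2 (F'): F=GGGG U=WWYY R=OROR D=WWYY L=OROR
After move 3 (R): R=OORR U=WGYG F=GWGY D=WBYB B=YBWB
After move 4 (U): U=YWGG F=OOGY R=YBRR B=ORWB L=GWOR
After move 5 (F): F=GOYO U=YWRW R=GBGR D=RYYB L=GWOB
After move 6 (R): R=GGRB U=YORO F=GYYB D=RWYO B=WRWB
Query 1: L[2] = O
Query 2: F[2] = Y
Query 3: B[2] = W
Query 4: U[3] = O

Answer: O Y W O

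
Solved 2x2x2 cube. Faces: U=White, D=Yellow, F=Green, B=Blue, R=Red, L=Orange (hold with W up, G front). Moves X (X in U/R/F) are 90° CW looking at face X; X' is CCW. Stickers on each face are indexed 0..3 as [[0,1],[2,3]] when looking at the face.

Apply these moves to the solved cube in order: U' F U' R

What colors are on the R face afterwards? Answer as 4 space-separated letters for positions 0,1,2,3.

After move 1 (U'): U=WWWW F=OOGG R=GGRR B=RRBB L=BBOO
After move 2 (F): F=GOGO U=WWOB R=WGWR D=RGYY L=BYOY
After move 3 (U'): U=WBWO F=BYGO R=GOWR B=WGBB L=RROY
After move 4 (R): R=WGRO U=WYWO F=BGGY D=RBYW B=OGBB
Query: R face = WGRO

Answer: W G R O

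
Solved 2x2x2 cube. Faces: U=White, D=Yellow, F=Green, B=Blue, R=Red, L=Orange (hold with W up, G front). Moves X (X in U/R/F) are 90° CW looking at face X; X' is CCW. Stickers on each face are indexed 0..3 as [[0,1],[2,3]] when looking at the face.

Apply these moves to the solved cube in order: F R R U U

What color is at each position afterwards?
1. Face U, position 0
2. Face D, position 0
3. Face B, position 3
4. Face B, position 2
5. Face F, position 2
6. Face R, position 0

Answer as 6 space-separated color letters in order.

After move 1 (F): F=GGGG U=WWOO R=WRWR D=RRYY L=OYOY
After move 2 (R): R=WWRR U=WGOG F=GRGY D=RBYB B=OBWB
After move 3 (R): R=RWRW U=WROY F=GBGB D=RWYO B=GBGB
After move 4 (U): U=OWYR F=RWGB R=GBRW B=OYGB L=GBOY
After move 5 (U): U=YORW F=GBGB R=OYRW B=GBGB L=RWOY
Query 1: U[0] = Y
Query 2: D[0] = R
Query 3: B[3] = B
Query 4: B[2] = G
Query 5: F[2] = G
Query 6: R[0] = O

Answer: Y R B G G O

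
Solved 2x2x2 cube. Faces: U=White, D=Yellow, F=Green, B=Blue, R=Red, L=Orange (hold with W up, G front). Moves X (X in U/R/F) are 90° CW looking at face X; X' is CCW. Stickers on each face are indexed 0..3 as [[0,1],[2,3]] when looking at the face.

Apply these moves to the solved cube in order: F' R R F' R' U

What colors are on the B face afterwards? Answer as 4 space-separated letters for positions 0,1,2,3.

After move 1 (F'): F=GGGG U=WWRR R=YRYR D=OOYY L=OWOW
After move 2 (R): R=YYRR U=WGRG F=GOGY D=OBYB B=RBWB
After move 3 (R): R=RYRY U=WORY F=GBGB D=OWYR B=GBGB
After move 4 (F'): F=BBGG U=WORR R=WYOY D=WWYR L=OYOR
After move 5 (R'): R=YYWO U=WGRG F=BOGR D=WBYG B=RBWB
After move 6 (U): U=RWGG F=YYGR R=RBWO B=OYWB L=BOOR
Query: B face = OYWB

Answer: O Y W B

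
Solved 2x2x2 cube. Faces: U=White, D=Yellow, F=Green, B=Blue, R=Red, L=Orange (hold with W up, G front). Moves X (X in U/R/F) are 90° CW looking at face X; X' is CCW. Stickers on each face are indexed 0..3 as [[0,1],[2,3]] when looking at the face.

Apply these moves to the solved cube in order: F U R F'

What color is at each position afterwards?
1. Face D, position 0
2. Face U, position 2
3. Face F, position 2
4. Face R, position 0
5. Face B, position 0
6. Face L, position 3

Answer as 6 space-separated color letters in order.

After move 1 (F): F=GGGG U=WWOO R=WRWR D=RRYY L=OYOY
After move 2 (U): U=OWOW F=WRGG R=BBWR B=OYBB L=GGOY
After move 3 (R): R=WBRB U=OROG F=WRGY D=RBYO B=WYWB
After move 4 (F'): F=RYWG U=ORWR R=BBRB D=GYYO L=GGOO
Query 1: D[0] = G
Query 2: U[2] = W
Query 3: F[2] = W
Query 4: R[0] = B
Query 5: B[0] = W
Query 6: L[3] = O

Answer: G W W B W O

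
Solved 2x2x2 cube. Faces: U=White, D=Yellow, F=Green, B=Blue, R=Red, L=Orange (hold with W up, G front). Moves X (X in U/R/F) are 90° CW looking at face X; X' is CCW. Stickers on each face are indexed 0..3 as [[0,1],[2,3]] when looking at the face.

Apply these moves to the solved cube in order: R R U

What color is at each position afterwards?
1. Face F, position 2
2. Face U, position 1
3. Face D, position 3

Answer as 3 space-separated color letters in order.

Answer: G W W

Derivation:
After move 1 (R): R=RRRR U=WGWG F=GYGY D=YBYB B=WBWB
After move 2 (R): R=RRRR U=WYWY F=GBGB D=YWYW B=GBGB
After move 3 (U): U=WWYY F=RRGB R=GBRR B=OOGB L=GBOO
Query 1: F[2] = G
Query 2: U[1] = W
Query 3: D[3] = W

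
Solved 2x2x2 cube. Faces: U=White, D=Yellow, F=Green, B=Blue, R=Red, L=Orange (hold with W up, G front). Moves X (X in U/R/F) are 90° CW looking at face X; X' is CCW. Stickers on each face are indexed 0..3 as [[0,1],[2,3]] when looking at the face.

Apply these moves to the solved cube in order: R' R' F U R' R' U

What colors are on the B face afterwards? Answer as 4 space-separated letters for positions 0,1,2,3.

After move 1 (R'): R=RRRR U=WBWB F=GWGW D=YGYG B=YBYB
After move 2 (R'): R=RRRR U=WYWY F=GBGB D=YWYW B=GBGB
After move 3 (F): F=GGBB U=WYOO R=WRYR D=RRYW L=OYOW
After move 4 (U): U=OWOY F=WRBB R=GBYR B=OYGB L=GGOW
After move 5 (R'): R=BRGY U=OGOO F=WWBY D=RRYB B=WYRB
After move 6 (R'): R=RYBG U=OROW F=WGBO D=RWYY B=BYRB
After move 7 (U): U=OOWR F=RYBO R=BYBG B=GGRB L=WGOW
Query: B face = GGRB

Answer: G G R B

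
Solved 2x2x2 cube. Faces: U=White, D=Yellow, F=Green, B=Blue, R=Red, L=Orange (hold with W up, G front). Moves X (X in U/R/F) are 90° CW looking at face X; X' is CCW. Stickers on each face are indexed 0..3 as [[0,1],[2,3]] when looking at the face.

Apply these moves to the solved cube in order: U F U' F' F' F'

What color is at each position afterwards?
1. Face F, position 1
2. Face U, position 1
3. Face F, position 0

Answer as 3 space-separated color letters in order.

Answer: G G G

Derivation:
After move 1 (U): U=WWWW F=RRGG R=BBRR B=OOBB L=GGOO
After move 2 (F): F=GRGR U=WWOG R=WBWR D=RBYY L=GYOY
After move 3 (U'): U=WGWO F=GYGR R=GRWR B=WBBB L=OOOY
After move 4 (F'): F=YRGG U=WGGW R=BRRR D=OYYY L=OOOW
After move 5 (F'): F=RGYG U=WGBR R=YROR D=OWYY L=OWOG
After move 6 (F'): F=GGRY U=WGYO R=WROR D=WGYY L=OROB
Query 1: F[1] = G
Query 2: U[1] = G
Query 3: F[0] = G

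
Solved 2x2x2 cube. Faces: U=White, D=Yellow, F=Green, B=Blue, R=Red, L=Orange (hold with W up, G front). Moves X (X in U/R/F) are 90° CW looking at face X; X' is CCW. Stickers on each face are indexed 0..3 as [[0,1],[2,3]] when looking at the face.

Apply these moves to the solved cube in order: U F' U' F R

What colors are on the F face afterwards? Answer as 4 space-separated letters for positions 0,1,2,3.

After move 1 (U): U=WWWW F=RRGG R=BBRR B=OOBB L=GGOO
After move 2 (F'): F=RGRG U=WWBR R=YBYR D=GOYY L=GWOW
After move 3 (U'): U=WRWB F=GWRG R=RGYR B=YBBB L=OOOW
After move 4 (F): F=RGGW U=WRWO R=WGBR D=YRYY L=OGOO
After move 5 (R): R=BWRG U=WGWW F=RRGY D=YBYY B=OBRB
Query: F face = RRGY

Answer: R R G Y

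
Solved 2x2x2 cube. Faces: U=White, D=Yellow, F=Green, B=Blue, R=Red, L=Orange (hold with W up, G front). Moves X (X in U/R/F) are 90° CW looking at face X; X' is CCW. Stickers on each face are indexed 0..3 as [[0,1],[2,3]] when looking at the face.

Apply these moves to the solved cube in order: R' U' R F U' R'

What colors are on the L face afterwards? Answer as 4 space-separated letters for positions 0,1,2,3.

Answer: W R O Y

Derivation:
After move 1 (R'): R=RRRR U=WBWB F=GWGW D=YGYG B=YBYB
After move 2 (U'): U=BBWW F=OOGW R=GWRR B=RRYB L=YBOO
After move 3 (R): R=RGRW U=BOWW F=OGGG D=YYYR B=WRBB
After move 4 (F): F=GOGG U=BOOB R=WGWW D=RRYR L=YYOY
After move 5 (U'): U=OBBO F=YYGG R=GOWW B=WGBB L=WROY
After move 6 (R'): R=OWGW U=OBBW F=YBGO D=RYYG B=RGRB
Query: L face = WROY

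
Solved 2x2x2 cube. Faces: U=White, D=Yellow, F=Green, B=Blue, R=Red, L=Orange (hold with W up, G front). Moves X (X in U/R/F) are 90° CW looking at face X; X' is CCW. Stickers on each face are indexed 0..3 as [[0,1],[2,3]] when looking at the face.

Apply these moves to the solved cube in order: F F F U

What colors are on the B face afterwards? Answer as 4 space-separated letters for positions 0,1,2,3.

After move 1 (F): F=GGGG U=WWOO R=WRWR D=RRYY L=OYOY
After move 2 (F): F=GGGG U=WWYY R=OROR D=WWYY L=OROR
After move 3 (F): F=GGGG U=WWRR R=YRYR D=OOYY L=OWOW
After move 4 (U): U=RWRW F=YRGG R=BBYR B=OWBB L=GGOW
Query: B face = OWBB

Answer: O W B B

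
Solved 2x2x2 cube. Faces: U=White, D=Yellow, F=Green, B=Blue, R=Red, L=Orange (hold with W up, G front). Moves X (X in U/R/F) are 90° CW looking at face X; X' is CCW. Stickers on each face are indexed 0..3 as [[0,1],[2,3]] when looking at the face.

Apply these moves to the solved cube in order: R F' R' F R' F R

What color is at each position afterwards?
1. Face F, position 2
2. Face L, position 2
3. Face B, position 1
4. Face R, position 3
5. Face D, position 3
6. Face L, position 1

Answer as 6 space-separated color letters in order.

After move 1 (R): R=RRRR U=WGWG F=GYGY D=YBYB B=WBWB
After move 2 (F'): F=YYGG U=WGRR R=BRYR D=OOYB L=OGOW
After move 3 (R'): R=RRBY U=WWRW F=YGGR D=OYYG B=BBOB
After move 4 (F): F=GYRG U=WWWG R=RRWY D=BRYG L=OOOY
After move 5 (R'): R=RYRW U=WOWB F=GWRG D=BYYG B=GBRB
After move 6 (F): F=RGGW U=WOYO R=WYBW D=RRYG L=OBOY
After move 7 (R): R=BWWY U=WGYW F=RRGG D=RRYG B=OBOB
Query 1: F[2] = G
Query 2: L[2] = O
Query 3: B[1] = B
Query 4: R[3] = Y
Query 5: D[3] = G
Query 6: L[1] = B

Answer: G O B Y G B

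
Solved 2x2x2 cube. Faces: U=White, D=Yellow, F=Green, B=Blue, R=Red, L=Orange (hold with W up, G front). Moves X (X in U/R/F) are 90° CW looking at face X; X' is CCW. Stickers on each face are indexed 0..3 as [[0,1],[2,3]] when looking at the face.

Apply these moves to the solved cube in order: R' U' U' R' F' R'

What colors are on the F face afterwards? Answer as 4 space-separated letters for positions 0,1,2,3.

Answer: W Y Y O

Derivation:
After move 1 (R'): R=RRRR U=WBWB F=GWGW D=YGYG B=YBYB
After move 2 (U'): U=BBWW F=OOGW R=GWRR B=RRYB L=YBOO
After move 3 (U'): U=BWBW F=YBGW R=OORR B=GWYB L=RROO
After move 4 (R'): R=OROR U=BYBG F=YWGW D=YBYW B=GWGB
After move 5 (F'): F=WWYG U=BYOO R=BRYR D=ROYW L=RGOB
After move 6 (R'): R=RRBY U=BGOG F=WYYO D=RWYG B=WWOB
Query: F face = WYYO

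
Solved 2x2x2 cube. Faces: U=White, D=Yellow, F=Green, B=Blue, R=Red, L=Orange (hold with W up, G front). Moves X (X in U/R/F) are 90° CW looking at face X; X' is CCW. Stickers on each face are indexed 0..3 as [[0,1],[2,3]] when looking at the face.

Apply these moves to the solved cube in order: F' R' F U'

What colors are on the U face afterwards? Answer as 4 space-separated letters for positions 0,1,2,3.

Answer: B W W W

Derivation:
After move 1 (F'): F=GGGG U=WWRR R=YRYR D=OOYY L=OWOW
After move 2 (R'): R=RRYY U=WBRB F=GWGR D=OGYG B=YBOB
After move 3 (F): F=GGRW U=WBWW R=RRBY D=YRYG L=OOOG
After move 4 (U'): U=BWWW F=OORW R=GGBY B=RROB L=YBOG
Query: U face = BWWW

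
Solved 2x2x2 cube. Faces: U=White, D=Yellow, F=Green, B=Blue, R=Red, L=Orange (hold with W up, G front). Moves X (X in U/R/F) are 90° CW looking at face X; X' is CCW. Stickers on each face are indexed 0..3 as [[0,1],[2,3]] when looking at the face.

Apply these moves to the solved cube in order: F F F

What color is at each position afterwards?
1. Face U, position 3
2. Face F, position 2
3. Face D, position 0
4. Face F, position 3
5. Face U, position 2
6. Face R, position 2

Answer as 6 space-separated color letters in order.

Answer: R G O G R Y

Derivation:
After move 1 (F): F=GGGG U=WWOO R=WRWR D=RRYY L=OYOY
After move 2 (F): F=GGGG U=WWYY R=OROR D=WWYY L=OROR
After move 3 (F): F=GGGG U=WWRR R=YRYR D=OOYY L=OWOW
Query 1: U[3] = R
Query 2: F[2] = G
Query 3: D[0] = O
Query 4: F[3] = G
Query 5: U[2] = R
Query 6: R[2] = Y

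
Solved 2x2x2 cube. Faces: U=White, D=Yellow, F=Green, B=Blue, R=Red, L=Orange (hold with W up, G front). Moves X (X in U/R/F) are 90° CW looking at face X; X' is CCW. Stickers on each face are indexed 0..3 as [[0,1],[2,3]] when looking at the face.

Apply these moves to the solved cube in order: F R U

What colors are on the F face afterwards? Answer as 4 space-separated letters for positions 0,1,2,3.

Answer: W W G Y

Derivation:
After move 1 (F): F=GGGG U=WWOO R=WRWR D=RRYY L=OYOY
After move 2 (R): R=WWRR U=WGOG F=GRGY D=RBYB B=OBWB
After move 3 (U): U=OWGG F=WWGY R=OBRR B=OYWB L=GROY
Query: F face = WWGY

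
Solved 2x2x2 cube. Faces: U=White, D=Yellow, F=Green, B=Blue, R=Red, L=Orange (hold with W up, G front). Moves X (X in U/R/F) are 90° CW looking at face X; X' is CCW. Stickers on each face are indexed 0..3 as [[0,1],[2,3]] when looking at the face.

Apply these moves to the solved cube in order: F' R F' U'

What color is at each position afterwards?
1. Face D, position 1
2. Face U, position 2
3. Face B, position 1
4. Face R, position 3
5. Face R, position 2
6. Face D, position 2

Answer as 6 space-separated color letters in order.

Answer: W W Y R O Y

Derivation:
After move 1 (F'): F=GGGG U=WWRR R=YRYR D=OOYY L=OWOW
After move 2 (R): R=YYRR U=WGRG F=GOGY D=OBYB B=RBWB
After move 3 (F'): F=OYGG U=WGYR R=BYOR D=WWYB L=OGOR
After move 4 (U'): U=GRWY F=OGGG R=OYOR B=BYWB L=RBOR
Query 1: D[1] = W
Query 2: U[2] = W
Query 3: B[1] = Y
Query 4: R[3] = R
Query 5: R[2] = O
Query 6: D[2] = Y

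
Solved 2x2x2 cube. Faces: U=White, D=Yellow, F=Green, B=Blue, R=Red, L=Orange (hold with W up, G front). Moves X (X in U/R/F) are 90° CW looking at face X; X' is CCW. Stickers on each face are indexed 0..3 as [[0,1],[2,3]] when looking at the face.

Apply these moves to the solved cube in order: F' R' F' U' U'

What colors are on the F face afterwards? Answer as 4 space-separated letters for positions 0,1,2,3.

After move 1 (F'): F=GGGG U=WWRR R=YRYR D=OOYY L=OWOW
After move 2 (R'): R=RRYY U=WBRB F=GWGR D=OGYG B=YBOB
After move 3 (F'): F=WRGG U=WBRY R=GROY D=WWYG L=OBOR
After move 4 (U'): U=BYWR F=OBGG R=WROY B=GROB L=YBOR
After move 5 (U'): U=YRBW F=YBGG R=OBOY B=WROB L=GROR
Query: F face = YBGG

Answer: Y B G G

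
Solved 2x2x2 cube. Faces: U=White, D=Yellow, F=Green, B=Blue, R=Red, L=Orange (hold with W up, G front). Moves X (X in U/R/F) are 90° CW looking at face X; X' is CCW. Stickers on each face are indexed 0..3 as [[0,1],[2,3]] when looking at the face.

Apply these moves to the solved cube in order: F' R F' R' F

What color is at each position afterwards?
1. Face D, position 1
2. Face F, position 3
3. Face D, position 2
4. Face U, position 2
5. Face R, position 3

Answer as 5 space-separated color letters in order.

After move 1 (F'): F=GGGG U=WWRR R=YRYR D=OOYY L=OWOW
After move 2 (R): R=YYRR U=WGRG F=GOGY D=OBYB B=RBWB
After move 3 (F'): F=OYGG U=WGYR R=BYOR D=WWYB L=OGOR
After move 4 (R'): R=YRBO U=WWYR F=OGGR D=WYYG B=BBWB
After move 5 (F): F=GORG U=WWRG R=YRRO D=BYYG L=OWOY
Query 1: D[1] = Y
Query 2: F[3] = G
Query 3: D[2] = Y
Query 4: U[2] = R
Query 5: R[3] = O

Answer: Y G Y R O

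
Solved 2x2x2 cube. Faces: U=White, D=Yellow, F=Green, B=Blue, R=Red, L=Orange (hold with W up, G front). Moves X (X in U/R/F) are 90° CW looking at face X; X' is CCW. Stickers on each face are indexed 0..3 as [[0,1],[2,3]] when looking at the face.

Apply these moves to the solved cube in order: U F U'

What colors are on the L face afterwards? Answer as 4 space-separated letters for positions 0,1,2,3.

After move 1 (U): U=WWWW F=RRGG R=BBRR B=OOBB L=GGOO
After move 2 (F): F=GRGR U=WWOG R=WBWR D=RBYY L=GYOY
After move 3 (U'): U=WGWO F=GYGR R=GRWR B=WBBB L=OOOY
Query: L face = OOOY

Answer: O O O Y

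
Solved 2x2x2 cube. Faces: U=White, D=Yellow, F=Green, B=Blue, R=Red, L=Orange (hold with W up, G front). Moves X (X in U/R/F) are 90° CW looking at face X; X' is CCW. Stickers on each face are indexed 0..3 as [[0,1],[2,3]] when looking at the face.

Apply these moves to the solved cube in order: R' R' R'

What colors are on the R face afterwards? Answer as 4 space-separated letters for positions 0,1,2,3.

Answer: R R R R

Derivation:
After move 1 (R'): R=RRRR U=WBWB F=GWGW D=YGYG B=YBYB
After move 2 (R'): R=RRRR U=WYWY F=GBGB D=YWYW B=GBGB
After move 3 (R'): R=RRRR U=WGWG F=GYGY D=YBYB B=WBWB
Query: R face = RRRR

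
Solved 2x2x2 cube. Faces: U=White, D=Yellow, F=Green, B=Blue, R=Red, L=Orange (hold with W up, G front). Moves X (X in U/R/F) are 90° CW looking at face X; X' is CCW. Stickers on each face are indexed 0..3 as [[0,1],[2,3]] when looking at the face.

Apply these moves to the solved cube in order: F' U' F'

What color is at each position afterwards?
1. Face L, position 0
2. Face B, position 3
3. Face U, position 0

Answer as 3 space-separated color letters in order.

After move 1 (F'): F=GGGG U=WWRR R=YRYR D=OOYY L=OWOW
After move 2 (U'): U=WRWR F=OWGG R=GGYR B=YRBB L=BBOW
After move 3 (F'): F=WGOG U=WRGY R=OGOR D=BWYY L=BROW
Query 1: L[0] = B
Query 2: B[3] = B
Query 3: U[0] = W

Answer: B B W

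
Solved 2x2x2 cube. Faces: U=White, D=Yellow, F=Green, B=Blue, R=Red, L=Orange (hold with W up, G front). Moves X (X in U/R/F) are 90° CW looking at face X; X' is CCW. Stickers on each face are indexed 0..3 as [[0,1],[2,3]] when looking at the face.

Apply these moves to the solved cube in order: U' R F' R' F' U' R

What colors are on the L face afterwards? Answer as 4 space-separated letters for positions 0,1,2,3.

After move 1 (U'): U=WWWW F=OOGG R=GGRR B=RRBB L=BBOO
After move 2 (R): R=RGRG U=WOWG F=OYGY D=YBYR B=WRWB
After move 3 (F'): F=YYOG U=WORR R=BGYG D=BOYR L=BGOW
After move 4 (R'): R=GGBY U=WWRW F=YOOR D=BYYG B=RROB
After move 5 (F'): F=ORYO U=WWGB R=YGBY D=GWYG L=BWOR
After move 6 (U'): U=WBWG F=BWYO R=ORBY B=YGOB L=RROR
After move 7 (R): R=BOYR U=WWWO F=BWYG D=GOYY B=GGBB
Query: L face = RROR

Answer: R R O R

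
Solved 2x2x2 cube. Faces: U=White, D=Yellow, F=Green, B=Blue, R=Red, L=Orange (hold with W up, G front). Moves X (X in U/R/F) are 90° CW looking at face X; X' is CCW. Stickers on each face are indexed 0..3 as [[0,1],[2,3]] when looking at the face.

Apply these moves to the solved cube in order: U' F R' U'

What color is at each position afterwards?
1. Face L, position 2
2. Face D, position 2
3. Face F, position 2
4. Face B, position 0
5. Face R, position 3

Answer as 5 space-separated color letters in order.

Answer: O Y G G W

Derivation:
After move 1 (U'): U=WWWW F=OOGG R=GGRR B=RRBB L=BBOO
After move 2 (F): F=GOGO U=WWOB R=WGWR D=RGYY L=BYOY
After move 3 (R'): R=GRWW U=WBOR F=GWGB D=ROYO B=YRGB
After move 4 (U'): U=BRWO F=BYGB R=GWWW B=GRGB L=YROY
Query 1: L[2] = O
Query 2: D[2] = Y
Query 3: F[2] = G
Query 4: B[0] = G
Query 5: R[3] = W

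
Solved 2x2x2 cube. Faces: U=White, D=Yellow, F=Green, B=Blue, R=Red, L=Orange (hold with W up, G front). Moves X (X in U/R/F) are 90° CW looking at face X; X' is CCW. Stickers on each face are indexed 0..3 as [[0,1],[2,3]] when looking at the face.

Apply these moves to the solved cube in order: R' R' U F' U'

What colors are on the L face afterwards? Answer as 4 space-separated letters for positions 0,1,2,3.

After move 1 (R'): R=RRRR U=WBWB F=GWGW D=YGYG B=YBYB
After move 2 (R'): R=RRRR U=WYWY F=GBGB D=YWYW B=GBGB
After move 3 (U): U=WWYY F=RRGB R=GBRR B=OOGB L=GBOO
After move 4 (F'): F=RBRG U=WWGR R=WBYR D=BOYW L=GYOY
After move 5 (U'): U=WRWG F=GYRG R=RBYR B=WBGB L=OOOY
Query: L face = OOOY

Answer: O O O Y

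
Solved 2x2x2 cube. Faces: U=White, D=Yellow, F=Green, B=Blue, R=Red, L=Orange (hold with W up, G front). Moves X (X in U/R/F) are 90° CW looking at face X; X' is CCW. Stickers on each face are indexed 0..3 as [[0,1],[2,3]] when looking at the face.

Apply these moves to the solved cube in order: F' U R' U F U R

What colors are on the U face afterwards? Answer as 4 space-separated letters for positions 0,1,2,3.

After move 1 (F'): F=GGGG U=WWRR R=YRYR D=OOYY L=OWOW
After move 2 (U): U=RWRW F=YRGG R=BBYR B=OWBB L=GGOW
After move 3 (R'): R=BRBY U=RBRO F=YWGW D=ORYG B=YWOB
After move 4 (U): U=RROB F=BRGW R=YWBY B=GGOB L=YWOW
After move 5 (F): F=GBWR U=RRWW R=OWBY D=BYYG L=YOOR
After move 6 (U): U=WRWR F=OWWR R=GGBY B=YOOB L=GBOR
After move 7 (R): R=BGYG U=WWWR F=OYWG D=BOYY B=RORB
Query: U face = WWWR

Answer: W W W R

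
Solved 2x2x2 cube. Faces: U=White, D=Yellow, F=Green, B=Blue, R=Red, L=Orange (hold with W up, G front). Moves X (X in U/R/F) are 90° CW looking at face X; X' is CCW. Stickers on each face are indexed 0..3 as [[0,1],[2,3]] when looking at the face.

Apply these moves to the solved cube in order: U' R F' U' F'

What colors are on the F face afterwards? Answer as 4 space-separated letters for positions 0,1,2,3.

Answer: G G B O

Derivation:
After move 1 (U'): U=WWWW F=OOGG R=GGRR B=RRBB L=BBOO
After move 2 (R): R=RGRG U=WOWG F=OYGY D=YBYR B=WRWB
After move 3 (F'): F=YYOG U=WORR R=BGYG D=BOYR L=BGOW
After move 4 (U'): U=ORWR F=BGOG R=YYYG B=BGWB L=WROW
After move 5 (F'): F=GGBO U=ORYY R=OYBG D=RWYR L=WROW
Query: F face = GGBO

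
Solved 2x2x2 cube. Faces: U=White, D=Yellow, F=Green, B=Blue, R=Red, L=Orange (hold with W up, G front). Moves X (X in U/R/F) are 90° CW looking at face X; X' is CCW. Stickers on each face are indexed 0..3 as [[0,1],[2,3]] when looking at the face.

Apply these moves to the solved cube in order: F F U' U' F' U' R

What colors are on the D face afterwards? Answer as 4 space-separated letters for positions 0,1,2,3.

After move 1 (F): F=GGGG U=WWOO R=WRWR D=RRYY L=OYOY
After move 2 (F): F=GGGG U=WWYY R=OROR D=WWYY L=OROR
After move 3 (U'): U=WYWY F=ORGG R=GGOR B=ORBB L=BBOR
After move 4 (U'): U=YYWW F=BBGG R=OROR B=GGBB L=OROR
After move 5 (F'): F=BGBG U=YYOO R=WRWR D=RRYY L=OWOW
After move 6 (U'): U=YOYO F=OWBG R=BGWR B=WRBB L=GGOW
After move 7 (R): R=WBRG U=YWYG F=ORBY D=RBYW B=OROB
Query: D face = RBYW

Answer: R B Y W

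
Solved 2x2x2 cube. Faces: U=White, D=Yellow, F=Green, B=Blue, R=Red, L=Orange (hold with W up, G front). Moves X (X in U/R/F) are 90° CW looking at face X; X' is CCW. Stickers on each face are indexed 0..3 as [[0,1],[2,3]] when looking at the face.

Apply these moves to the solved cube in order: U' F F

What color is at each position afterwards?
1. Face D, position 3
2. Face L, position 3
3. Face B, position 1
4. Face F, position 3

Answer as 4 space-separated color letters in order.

After move 1 (U'): U=WWWW F=OOGG R=GGRR B=RRBB L=BBOO
After move 2 (F): F=GOGO U=WWOB R=WGWR D=RGYY L=BYOY
After move 3 (F): F=GGOO U=WWYY R=OGBR D=WWYY L=BROG
Query 1: D[3] = Y
Query 2: L[3] = G
Query 3: B[1] = R
Query 4: F[3] = O

Answer: Y G R O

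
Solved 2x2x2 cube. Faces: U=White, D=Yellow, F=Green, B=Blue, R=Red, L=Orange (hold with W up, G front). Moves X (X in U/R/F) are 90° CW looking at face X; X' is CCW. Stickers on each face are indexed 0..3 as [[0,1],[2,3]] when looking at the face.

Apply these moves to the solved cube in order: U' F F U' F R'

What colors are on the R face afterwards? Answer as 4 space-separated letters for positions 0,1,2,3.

After move 1 (U'): U=WWWW F=OOGG R=GGRR B=RRBB L=BBOO
After move 2 (F): F=GOGO U=WWOB R=WGWR D=RGYY L=BYOY
After move 3 (F): F=GGOO U=WWYY R=OGBR D=WWYY L=BROG
After move 4 (U'): U=WYWY F=BROO R=GGBR B=OGBB L=RROG
After move 5 (F): F=OBOR U=WYGR R=WGYR D=BGYY L=RWOW
After move 6 (R'): R=GRWY U=WBGO F=OYOR D=BBYR B=YGGB
Query: R face = GRWY

Answer: G R W Y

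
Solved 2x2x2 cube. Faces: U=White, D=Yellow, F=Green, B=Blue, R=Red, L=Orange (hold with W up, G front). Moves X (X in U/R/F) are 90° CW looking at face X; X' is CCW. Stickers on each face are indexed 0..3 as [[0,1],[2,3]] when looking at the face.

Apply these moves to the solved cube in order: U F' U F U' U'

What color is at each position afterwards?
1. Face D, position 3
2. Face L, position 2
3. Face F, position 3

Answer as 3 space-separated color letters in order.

Answer: Y O B

Derivation:
After move 1 (U): U=WWWW F=RRGG R=BBRR B=OOBB L=GGOO
After move 2 (F'): F=RGRG U=WWBR R=YBYR D=GOYY L=GWOW
After move 3 (U): U=BWRW F=YBRG R=OOYR B=GWBB L=RGOW
After move 4 (F): F=RYGB U=BWWG R=ROWR D=YOYY L=RGOO
After move 5 (U'): U=WGBW F=RGGB R=RYWR B=ROBB L=GWOO
After move 6 (U'): U=GWWB F=GWGB R=RGWR B=RYBB L=ROOO
Query 1: D[3] = Y
Query 2: L[2] = O
Query 3: F[3] = B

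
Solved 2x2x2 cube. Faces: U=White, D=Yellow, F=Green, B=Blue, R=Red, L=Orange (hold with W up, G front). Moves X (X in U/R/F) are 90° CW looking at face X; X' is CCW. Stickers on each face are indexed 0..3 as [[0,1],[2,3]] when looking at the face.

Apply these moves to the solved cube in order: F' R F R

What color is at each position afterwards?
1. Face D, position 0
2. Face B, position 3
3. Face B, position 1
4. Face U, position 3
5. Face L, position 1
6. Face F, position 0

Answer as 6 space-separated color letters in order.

Answer: R B B O O G

Derivation:
After move 1 (F'): F=GGGG U=WWRR R=YRYR D=OOYY L=OWOW
After move 2 (R): R=YYRR U=WGRG F=GOGY D=OBYB B=RBWB
After move 3 (F): F=GGYO U=WGWW R=RYGR D=RYYB L=OOOB
After move 4 (R): R=GRRY U=WGWO F=GYYB D=RWYR B=WBGB
Query 1: D[0] = R
Query 2: B[3] = B
Query 3: B[1] = B
Query 4: U[3] = O
Query 5: L[1] = O
Query 6: F[0] = G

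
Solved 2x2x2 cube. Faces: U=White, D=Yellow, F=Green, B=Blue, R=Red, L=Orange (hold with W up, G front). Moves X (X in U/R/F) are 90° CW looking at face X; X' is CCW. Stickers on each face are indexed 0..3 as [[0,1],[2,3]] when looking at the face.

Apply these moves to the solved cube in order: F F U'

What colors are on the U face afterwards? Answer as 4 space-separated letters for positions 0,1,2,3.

Answer: W Y W Y

Derivation:
After move 1 (F): F=GGGG U=WWOO R=WRWR D=RRYY L=OYOY
After move 2 (F): F=GGGG U=WWYY R=OROR D=WWYY L=OROR
After move 3 (U'): U=WYWY F=ORGG R=GGOR B=ORBB L=BBOR
Query: U face = WYWY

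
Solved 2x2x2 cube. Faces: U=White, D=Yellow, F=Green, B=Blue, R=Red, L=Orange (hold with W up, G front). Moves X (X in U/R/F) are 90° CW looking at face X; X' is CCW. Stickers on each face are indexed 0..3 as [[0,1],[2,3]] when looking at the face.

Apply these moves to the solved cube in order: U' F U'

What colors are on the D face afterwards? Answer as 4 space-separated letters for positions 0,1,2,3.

Answer: R G Y Y

Derivation:
After move 1 (U'): U=WWWW F=OOGG R=GGRR B=RRBB L=BBOO
After move 2 (F): F=GOGO U=WWOB R=WGWR D=RGYY L=BYOY
After move 3 (U'): U=WBWO F=BYGO R=GOWR B=WGBB L=RROY
Query: D face = RGYY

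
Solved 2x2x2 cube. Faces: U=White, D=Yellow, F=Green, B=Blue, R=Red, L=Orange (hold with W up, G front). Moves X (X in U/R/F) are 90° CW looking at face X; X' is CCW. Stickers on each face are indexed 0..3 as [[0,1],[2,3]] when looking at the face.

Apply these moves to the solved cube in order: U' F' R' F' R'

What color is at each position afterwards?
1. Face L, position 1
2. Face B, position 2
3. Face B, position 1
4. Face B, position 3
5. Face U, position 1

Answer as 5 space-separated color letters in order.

After move 1 (U'): U=WWWW F=OOGG R=GGRR B=RRBB L=BBOO
After move 2 (F'): F=OGOG U=WWGR R=YGYR D=BOYY L=BWOW
After move 3 (R'): R=GRYY U=WBGR F=OWOR D=BGYG B=YROB
After move 4 (F'): F=WROO U=WBGY R=GRBY D=WWYG L=BROG
After move 5 (R'): R=RYGB U=WOGY F=WBOY D=WRYO B=GRWB
Query 1: L[1] = R
Query 2: B[2] = W
Query 3: B[1] = R
Query 4: B[3] = B
Query 5: U[1] = O

Answer: R W R B O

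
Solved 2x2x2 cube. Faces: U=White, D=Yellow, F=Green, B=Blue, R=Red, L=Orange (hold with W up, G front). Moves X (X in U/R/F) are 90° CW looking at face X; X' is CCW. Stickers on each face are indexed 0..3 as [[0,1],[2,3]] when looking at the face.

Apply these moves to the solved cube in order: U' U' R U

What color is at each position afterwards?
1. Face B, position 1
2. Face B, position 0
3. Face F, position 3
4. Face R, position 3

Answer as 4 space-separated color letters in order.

After move 1 (U'): U=WWWW F=OOGG R=GGRR B=RRBB L=BBOO
After move 2 (U'): U=WWWW F=BBGG R=OORR B=GGBB L=RROO
After move 3 (R): R=RORO U=WBWG F=BYGY D=YBYG B=WGWB
After move 4 (U): U=WWGB F=ROGY R=WGRO B=RRWB L=BYOO
Query 1: B[1] = R
Query 2: B[0] = R
Query 3: F[3] = Y
Query 4: R[3] = O

Answer: R R Y O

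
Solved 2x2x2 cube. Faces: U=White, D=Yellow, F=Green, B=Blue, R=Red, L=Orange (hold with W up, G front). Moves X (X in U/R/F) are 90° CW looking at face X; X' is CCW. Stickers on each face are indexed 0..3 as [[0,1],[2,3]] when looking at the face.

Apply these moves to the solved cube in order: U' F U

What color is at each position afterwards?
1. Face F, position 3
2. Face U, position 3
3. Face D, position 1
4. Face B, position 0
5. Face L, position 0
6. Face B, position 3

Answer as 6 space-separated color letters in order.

Answer: O W G B G B

Derivation:
After move 1 (U'): U=WWWW F=OOGG R=GGRR B=RRBB L=BBOO
After move 2 (F): F=GOGO U=WWOB R=WGWR D=RGYY L=BYOY
After move 3 (U): U=OWBW F=WGGO R=RRWR B=BYBB L=GOOY
Query 1: F[3] = O
Query 2: U[3] = W
Query 3: D[1] = G
Query 4: B[0] = B
Query 5: L[0] = G
Query 6: B[3] = B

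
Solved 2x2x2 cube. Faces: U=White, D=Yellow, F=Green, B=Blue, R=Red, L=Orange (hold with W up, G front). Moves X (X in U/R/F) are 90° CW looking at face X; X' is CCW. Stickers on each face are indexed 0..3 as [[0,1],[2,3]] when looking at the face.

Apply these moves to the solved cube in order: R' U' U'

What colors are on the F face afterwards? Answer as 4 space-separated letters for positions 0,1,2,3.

Answer: Y B G W

Derivation:
After move 1 (R'): R=RRRR U=WBWB F=GWGW D=YGYG B=YBYB
After move 2 (U'): U=BBWW F=OOGW R=GWRR B=RRYB L=YBOO
After move 3 (U'): U=BWBW F=YBGW R=OORR B=GWYB L=RROO
Query: F face = YBGW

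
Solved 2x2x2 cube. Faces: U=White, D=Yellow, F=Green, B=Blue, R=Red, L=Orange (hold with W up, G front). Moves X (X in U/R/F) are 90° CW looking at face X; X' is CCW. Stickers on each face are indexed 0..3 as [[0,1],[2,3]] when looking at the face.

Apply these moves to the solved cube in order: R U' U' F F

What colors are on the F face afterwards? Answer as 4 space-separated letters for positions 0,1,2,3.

After move 1 (R): R=RRRR U=WGWG F=GYGY D=YBYB B=WBWB
After move 2 (U'): U=GGWW F=OOGY R=GYRR B=RRWB L=WBOO
After move 3 (U'): U=GWGW F=WBGY R=OORR B=GYWB L=RROO
After move 4 (F): F=GWYB U=GWOR R=GOWR D=ROYB L=RYOB
After move 5 (F): F=YGBW U=GWBY R=OORR D=WGYB L=RROO
Query: F face = YGBW

Answer: Y G B W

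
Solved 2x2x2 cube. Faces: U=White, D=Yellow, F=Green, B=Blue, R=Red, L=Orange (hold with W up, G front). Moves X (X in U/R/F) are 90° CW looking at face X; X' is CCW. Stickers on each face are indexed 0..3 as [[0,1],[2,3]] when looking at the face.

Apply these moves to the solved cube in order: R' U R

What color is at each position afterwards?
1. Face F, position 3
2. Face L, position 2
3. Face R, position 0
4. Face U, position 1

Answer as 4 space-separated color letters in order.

After move 1 (R'): R=RRRR U=WBWB F=GWGW D=YGYG B=YBYB
After move 2 (U): U=WWBB F=RRGW R=YBRR B=OOYB L=GWOO
After move 3 (R): R=RYRB U=WRBW F=RGGG D=YYYO B=BOWB
Query 1: F[3] = G
Query 2: L[2] = O
Query 3: R[0] = R
Query 4: U[1] = R

Answer: G O R R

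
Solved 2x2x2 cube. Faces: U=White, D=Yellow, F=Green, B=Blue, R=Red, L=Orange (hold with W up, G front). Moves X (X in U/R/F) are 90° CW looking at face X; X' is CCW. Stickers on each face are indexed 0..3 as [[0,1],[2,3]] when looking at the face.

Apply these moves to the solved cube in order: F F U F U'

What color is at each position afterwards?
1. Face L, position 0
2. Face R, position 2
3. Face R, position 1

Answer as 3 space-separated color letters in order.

Answer: O W O

Derivation:
After move 1 (F): F=GGGG U=WWOO R=WRWR D=RRYY L=OYOY
After move 2 (F): F=GGGG U=WWYY R=OROR D=WWYY L=OROR
After move 3 (U): U=YWYW F=ORGG R=BBOR B=ORBB L=GGOR
After move 4 (F): F=GOGR U=YWRG R=YBWR D=OBYY L=GWOW
After move 5 (U'): U=WGYR F=GWGR R=GOWR B=YBBB L=OROW
Query 1: L[0] = O
Query 2: R[2] = W
Query 3: R[1] = O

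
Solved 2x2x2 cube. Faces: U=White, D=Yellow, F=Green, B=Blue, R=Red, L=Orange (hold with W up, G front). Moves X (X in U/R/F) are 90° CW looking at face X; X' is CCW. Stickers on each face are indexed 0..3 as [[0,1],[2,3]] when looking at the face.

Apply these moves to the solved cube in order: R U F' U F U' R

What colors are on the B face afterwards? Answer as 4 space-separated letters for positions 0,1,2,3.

After move 1 (R): R=RRRR U=WGWG F=GYGY D=YBYB B=WBWB
After move 2 (U): U=WWGG F=RRGY R=WBRR B=OOWB L=GYOO
After move 3 (F'): F=RYRG U=WWWR R=BBYR D=YOYB L=GGOG
After move 4 (U): U=WWRW F=BBRG R=OOYR B=GGWB L=RYOG
After move 5 (F): F=RBGB U=WWGY R=ROWR D=YOYB L=RYOO
After move 6 (U'): U=WYWG F=RYGB R=RBWR B=ROWB L=GGOO
After move 7 (R): R=WRRB U=WYWB F=ROGB D=YWYR B=GOYB
Query: B face = GOYB

Answer: G O Y B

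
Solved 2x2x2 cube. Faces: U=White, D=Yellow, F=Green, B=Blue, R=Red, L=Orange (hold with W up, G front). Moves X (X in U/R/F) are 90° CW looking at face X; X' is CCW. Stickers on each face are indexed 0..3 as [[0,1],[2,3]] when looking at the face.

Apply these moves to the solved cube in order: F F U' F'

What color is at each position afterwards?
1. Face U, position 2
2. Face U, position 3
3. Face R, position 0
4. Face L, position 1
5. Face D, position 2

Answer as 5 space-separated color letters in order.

After move 1 (F): F=GGGG U=WWOO R=WRWR D=RRYY L=OYOY
After move 2 (F): F=GGGG U=WWYY R=OROR D=WWYY L=OROR
After move 3 (U'): U=WYWY F=ORGG R=GGOR B=ORBB L=BBOR
After move 4 (F'): F=RGOG U=WYGO R=WGWR D=BRYY L=BYOW
Query 1: U[2] = G
Query 2: U[3] = O
Query 3: R[0] = W
Query 4: L[1] = Y
Query 5: D[2] = Y

Answer: G O W Y Y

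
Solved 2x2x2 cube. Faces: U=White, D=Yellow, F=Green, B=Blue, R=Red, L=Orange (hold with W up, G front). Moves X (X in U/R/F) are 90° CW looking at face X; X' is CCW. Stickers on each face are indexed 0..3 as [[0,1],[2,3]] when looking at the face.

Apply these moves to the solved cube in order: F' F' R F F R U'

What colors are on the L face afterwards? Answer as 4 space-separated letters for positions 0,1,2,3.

Answer: W B O O

Derivation:
After move 1 (F'): F=GGGG U=WWRR R=YRYR D=OOYY L=OWOW
After move 2 (F'): F=GGGG U=WWYY R=OROR D=WWYY L=OROR
After move 3 (R): R=OORR U=WGYG F=GWGY D=WBYB B=YBWB
After move 4 (F): F=GGYW U=WGRR R=YOGR D=ROYB L=OWOB
After move 5 (F): F=YGWG U=WGBW R=RORR D=GYYB L=OROO
After move 6 (R): R=RRRO U=WGBG F=YYWB D=GWYY B=WBGB
After move 7 (U'): U=GGWB F=ORWB R=YYRO B=RRGB L=WBOO
Query: L face = WBOO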